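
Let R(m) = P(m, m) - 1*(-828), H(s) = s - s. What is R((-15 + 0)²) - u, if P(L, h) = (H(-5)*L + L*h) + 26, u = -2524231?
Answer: 2575710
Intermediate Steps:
H(s) = 0
P(L, h) = 26 + L*h (P(L, h) = (0*L + L*h) + 26 = (0 + L*h) + 26 = L*h + 26 = 26 + L*h)
R(m) = 854 + m² (R(m) = (26 + m*m) - 1*(-828) = (26 + m²) + 828 = 854 + m²)
R((-15 + 0)²) - u = (854 + ((-15 + 0)²)²) - 1*(-2524231) = (854 + ((-15)²)²) + 2524231 = (854 + 225²) + 2524231 = (854 + 50625) + 2524231 = 51479 + 2524231 = 2575710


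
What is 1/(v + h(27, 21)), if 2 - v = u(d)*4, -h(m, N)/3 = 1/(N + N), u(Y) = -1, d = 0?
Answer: 14/83 ≈ 0.16867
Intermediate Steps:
h(m, N) = -3/(2*N) (h(m, N) = -3/(N + N) = -3*1/(2*N) = -3/(2*N))
v = 6 (v = 2 - (-1)*4 = 2 - 1*(-4) = 2 + 4 = 6)
1/(v + h(27, 21)) = 1/(6 - 3/2/21) = 1/(6 - 3/2*1/21) = 1/(6 - 1/14) = 1/(83/14) = 14/83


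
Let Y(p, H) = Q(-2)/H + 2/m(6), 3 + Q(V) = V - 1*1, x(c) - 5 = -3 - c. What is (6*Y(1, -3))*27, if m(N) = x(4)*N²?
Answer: 639/2 ≈ 319.50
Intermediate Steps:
x(c) = 2 - c (x(c) = 5 + (-3 - c) = 2 - c)
Q(V) = -4 + V (Q(V) = -3 + (V - 1*1) = -3 + (V - 1) = -3 + (-1 + V) = -4 + V)
m(N) = -2*N² (m(N) = (2 - 1*4)*N² = (2 - 4)*N² = -2*N²)
Y(p, H) = -1/36 - 6/H (Y(p, H) = (-4 - 2)/H + 2/((-2*6²)) = -6/H + 2/((-2*36)) = -6/H + 2/(-72) = -6/H + 2*(-1/72) = -6/H - 1/36 = -1/36 - 6/H)
(6*Y(1, -3))*27 = (6*((1/36)*(-216 - 1*(-3))/(-3)))*27 = (6*((1/36)*(-⅓)*(-216 + 3)))*27 = (6*((1/36)*(-⅓)*(-213)))*27 = (6*(71/36))*27 = (71/6)*27 = 639/2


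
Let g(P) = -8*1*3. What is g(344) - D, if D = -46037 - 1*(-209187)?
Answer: -163174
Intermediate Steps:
g(P) = -24 (g(P) = -8*3 = -24)
D = 163150 (D = -46037 + 209187 = 163150)
g(344) - D = -24 - 1*163150 = -24 - 163150 = -163174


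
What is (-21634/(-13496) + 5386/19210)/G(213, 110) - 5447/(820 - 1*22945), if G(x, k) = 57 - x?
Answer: 268585629329/1147217358000 ≈ 0.23412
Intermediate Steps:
(-21634/(-13496) + 5386/19210)/G(213, 110) - 5447/(820 - 1*22945) = (-21634/(-13496) + 5386/19210)/(57 - 1*213) - 5447/(820 - 1*22945) = (-21634*(-1/13496) + 5386*(1/19210))/(57 - 213) - 5447/(820 - 22945) = (10817/6748 + 2693/9605)/(-156) - 5447/(-22125) = (122069649/64814540)*(-1/156) - 5447*(-1/22125) = -3129991/259258160 + 5447/22125 = 268585629329/1147217358000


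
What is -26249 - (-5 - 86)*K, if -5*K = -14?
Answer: -129971/5 ≈ -25994.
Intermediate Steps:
K = 14/5 (K = -1/5*(-14) = 14/5 ≈ 2.8000)
-26249 - (-5 - 86)*K = -26249 - (-5 - 86)*14/5 = -26249 - (-91)*14/5 = -26249 - 1*(-1274/5) = -26249 + 1274/5 = -129971/5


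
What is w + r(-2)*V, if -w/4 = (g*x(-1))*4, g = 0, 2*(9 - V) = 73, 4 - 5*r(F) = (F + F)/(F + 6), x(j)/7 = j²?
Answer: -55/2 ≈ -27.500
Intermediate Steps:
x(j) = 7*j²
r(F) = ⅘ - 2*F/(5*(6 + F)) (r(F) = ⅘ - (F + F)/(5*(F + 6)) = ⅘ - 2*F/(5*(6 + F)))
V = -55/2 (V = 9 - ½*73 = 9 - 73/2 = -55/2 ≈ -27.500)
w = 0 (w = -4*0*(7*(-1)²)*4 = -4*0*(7*1)*4 = -4*0*7*4 = -0*4 = -4*0 = 0)
w + r(-2)*V = 0 + (2*(12 - 2)/(5*(6 - 2)))*(-55/2) = 0 + ((⅖)*10/4)*(-55/2) = 0 + ((⅖)*(¼)*10)*(-55/2) = 0 + 1*(-55/2) = 0 - 55/2 = -55/2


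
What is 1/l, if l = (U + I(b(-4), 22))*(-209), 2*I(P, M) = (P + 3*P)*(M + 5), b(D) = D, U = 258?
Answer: -1/8778 ≈ -0.00011392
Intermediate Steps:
I(P, M) = 2*P*(5 + M) (I(P, M) = ((P + 3*P)*(M + 5))/2 = ((4*P)*(5 + M))/2 = (4*P*(5 + M))/2 = 2*P*(5 + M))
l = -8778 (l = (258 + 2*(-4)*(5 + 22))*(-209) = (258 + 2*(-4)*27)*(-209) = (258 - 216)*(-209) = 42*(-209) = -8778)
1/l = 1/(-8778) = -1/8778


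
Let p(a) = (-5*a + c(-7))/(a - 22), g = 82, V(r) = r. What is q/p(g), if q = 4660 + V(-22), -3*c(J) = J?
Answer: -834840/1223 ≈ -682.62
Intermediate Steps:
c(J) = -J/3
p(a) = (7/3 - 5*a)/(-22 + a) (p(a) = (-5*a - 1/3*(-7))/(a - 22) = (-5*a + 7/3)/(-22 + a) = (7/3 - 5*a)/(-22 + a))
q = 4638 (q = 4660 - 22 = 4638)
q/p(g) = 4638/(((7 - 15*82)/(3*(-22 + 82)))) = 4638/(((1/3)*(7 - 1230)/60)) = 4638/(((1/3)*(1/60)*(-1223))) = 4638/(-1223/180) = 4638*(-180/1223) = -834840/1223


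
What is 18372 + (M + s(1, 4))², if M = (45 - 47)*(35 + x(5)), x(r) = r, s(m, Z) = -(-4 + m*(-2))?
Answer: 23848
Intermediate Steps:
s(m, Z) = 4 + 2*m (s(m, Z) = -(-4 - 2*m) = 4 + 2*m)
M = -80 (M = (45 - 47)*(35 + 5) = -2*40 = -80)
18372 + (M + s(1, 4))² = 18372 + (-80 + (4 + 2*1))² = 18372 + (-80 + (4 + 2))² = 18372 + (-80 + 6)² = 18372 + (-74)² = 18372 + 5476 = 23848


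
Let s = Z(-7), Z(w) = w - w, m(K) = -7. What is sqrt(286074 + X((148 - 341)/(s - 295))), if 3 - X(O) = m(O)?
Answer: 2*sqrt(71521) ≈ 534.87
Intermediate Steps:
Z(w) = 0
s = 0
X(O) = 10 (X(O) = 3 - 1*(-7) = 3 + 7 = 10)
sqrt(286074 + X((148 - 341)/(s - 295))) = sqrt(286074 + 10) = sqrt(286084) = 2*sqrt(71521)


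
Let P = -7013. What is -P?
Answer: 7013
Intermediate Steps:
-P = -1*(-7013) = 7013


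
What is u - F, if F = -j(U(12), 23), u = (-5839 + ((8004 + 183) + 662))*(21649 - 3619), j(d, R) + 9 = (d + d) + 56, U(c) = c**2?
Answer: 54270635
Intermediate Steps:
j(d, R) = 47 + 2*d (j(d, R) = -9 + ((d + d) + 56) = -9 + (2*d + 56) = -9 + (56 + 2*d) = 47 + 2*d)
u = 54270300 (u = (-5839 + (8187 + 662))*18030 = (-5839 + 8849)*18030 = 3010*18030 = 54270300)
F = -335 (F = -(47 + 2*12**2) = -(47 + 2*144) = -(47 + 288) = -1*335 = -335)
u - F = 54270300 - 1*(-335) = 54270300 + 335 = 54270635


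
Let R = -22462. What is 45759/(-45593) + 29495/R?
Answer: -2372604193/1024109966 ≈ -2.3167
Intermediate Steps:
45759/(-45593) + 29495/R = 45759/(-45593) + 29495/(-22462) = 45759*(-1/45593) + 29495*(-1/22462) = -45759/45593 - 29495/22462 = -2372604193/1024109966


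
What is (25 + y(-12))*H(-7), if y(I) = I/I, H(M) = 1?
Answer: 26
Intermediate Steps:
y(I) = 1
(25 + y(-12))*H(-7) = (25 + 1)*1 = 26*1 = 26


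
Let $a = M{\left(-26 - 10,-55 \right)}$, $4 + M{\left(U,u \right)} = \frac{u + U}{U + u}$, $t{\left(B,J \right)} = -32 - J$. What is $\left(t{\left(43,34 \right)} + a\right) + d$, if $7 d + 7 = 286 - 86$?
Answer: $- \frac{290}{7} \approx -41.429$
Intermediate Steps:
$d = \frac{193}{7}$ ($d = -1 + \frac{286 - 86}{7} = -1 + \frac{1}{7} \cdot 200 = -1 + \frac{200}{7} = \frac{193}{7} \approx 27.571$)
$M{\left(U,u \right)} = -3$ ($M{\left(U,u \right)} = -4 + \frac{u + U}{U + u} = -4 + \frac{U + u}{U + u} = -4 + 1 = -3$)
$a = -3$
$\left(t{\left(43,34 \right)} + a\right) + d = \left(\left(-32 - 34\right) - 3\right) + \frac{193}{7} = \left(-66 - 3\right) + \frac{193}{7} = -69 + \frac{193}{7} = - \frac{290}{7}$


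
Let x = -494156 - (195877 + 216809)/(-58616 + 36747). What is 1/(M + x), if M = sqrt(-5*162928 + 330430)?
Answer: -118161321998491/58388012219727281347 - 478253161*I*sqrt(484210)/116776024439454562694 ≈ -2.0237e-6 - 2.8498e-9*I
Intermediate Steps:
M = I*sqrt(484210) (M = sqrt(-814640 + 330430) = sqrt(-484210) = I*sqrt(484210) ≈ 695.85*I)
x = -10806284878/21869 (x = -494156 - 412686/(-21869) = -494156 - 412686*(-1)/21869 = -494156 - 1*(-412686/21869) = -494156 + 412686/21869 = -10806284878/21869 ≈ -4.9414e+5)
1/(M + x) = 1/(I*sqrt(484210) - 10806284878/21869) = 1/(-10806284878/21869 + I*sqrt(484210))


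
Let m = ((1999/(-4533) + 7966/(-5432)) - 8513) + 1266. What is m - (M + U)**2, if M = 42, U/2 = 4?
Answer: -17146417477/1758804 ≈ -9748.9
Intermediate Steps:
U = 8 (U = 2*4 = 8)
m = -12749407477/1758804 (m = ((1999*(-1/4533) + 7966*(-1/5432)) - 8513) + 1266 = ((-1999/4533 - 569/388) - 8513) + 1266 = (-3354889/1758804 - 8513) + 1266 = -14976053341/1758804 + 1266 = -12749407477/1758804 ≈ -7248.9)
m - (M + U)**2 = -12749407477/1758804 - (42 + 8)**2 = -12749407477/1758804 - 1*50**2 = -12749407477/1758804 - 1*2500 = -12749407477/1758804 - 2500 = -17146417477/1758804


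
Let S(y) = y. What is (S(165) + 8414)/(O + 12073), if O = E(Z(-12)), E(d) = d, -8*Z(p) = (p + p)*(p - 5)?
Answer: 8579/12022 ≈ 0.71361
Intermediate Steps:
Z(p) = -p*(-5 + p)/4 (Z(p) = -(p + p)*(p - 5)/8 = -2*p*(-5 + p)/8 = -p*(-5 + p)/4)
O = -51 (O = (¼)*(-12)*(5 - 1*(-12)) = (¼)*(-12)*(5 + 12) = (¼)*(-12)*17 = -51)
(S(165) + 8414)/(O + 12073) = (165 + 8414)/(-51 + 12073) = 8579/12022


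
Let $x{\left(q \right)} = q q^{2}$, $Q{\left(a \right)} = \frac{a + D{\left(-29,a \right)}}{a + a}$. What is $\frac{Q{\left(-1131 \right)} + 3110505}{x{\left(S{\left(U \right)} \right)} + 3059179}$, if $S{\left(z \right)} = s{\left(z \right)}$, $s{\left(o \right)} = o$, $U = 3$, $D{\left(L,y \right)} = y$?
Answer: $\frac{1555253}{1529603} \approx 1.0168$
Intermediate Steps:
$S{\left(z \right)} = z$
$Q{\left(a \right)} = 1$ ($Q{\left(a \right)} = \frac{a + a}{a + a} = \frac{2 a}{2 a} = 2 a \frac{1}{2 a} = 1$)
$x{\left(q \right)} = q^{3}$
$\frac{Q{\left(-1131 \right)} + 3110505}{x{\left(S{\left(U \right)} \right)} + 3059179} = \frac{1 + 3110505}{3^{3} + 3059179} = \frac{3110506}{27 + 3059179} = \frac{3110506}{3059206} = 3110506 \cdot \frac{1}{3059206} = \frac{1555253}{1529603}$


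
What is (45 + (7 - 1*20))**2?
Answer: 1024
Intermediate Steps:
(45 + (7 - 1*20))**2 = (45 + (7 - 20))**2 = (45 - 13)**2 = 32**2 = 1024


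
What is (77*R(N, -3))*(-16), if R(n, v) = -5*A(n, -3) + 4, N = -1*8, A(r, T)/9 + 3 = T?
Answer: -337568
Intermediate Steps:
A(r, T) = -27 + 9*T
N = -8
R(n, v) = 274 (R(n, v) = -5*(-27 + 9*(-3)) + 4 = -5*(-27 - 27) + 4 = -5*(-54) + 4 = 270 + 4 = 274)
(77*R(N, -3))*(-16) = (77*274)*(-16) = 21098*(-16) = -337568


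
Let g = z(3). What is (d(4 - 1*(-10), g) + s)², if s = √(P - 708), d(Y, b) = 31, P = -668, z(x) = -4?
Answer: -415 + 248*I*√86 ≈ -415.0 + 2299.9*I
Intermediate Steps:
g = -4
s = 4*I*√86 (s = √(-668 - 708) = √(-1376) = 4*I*√86 ≈ 37.094*I)
(d(4 - 1*(-10), g) + s)² = (31 + 4*I*√86)²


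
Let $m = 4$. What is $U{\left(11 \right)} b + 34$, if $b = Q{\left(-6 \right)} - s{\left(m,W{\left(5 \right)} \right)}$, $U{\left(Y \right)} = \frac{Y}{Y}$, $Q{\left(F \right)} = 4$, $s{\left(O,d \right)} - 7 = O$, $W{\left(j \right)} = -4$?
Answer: $27$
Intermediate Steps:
$s{\left(O,d \right)} = 7 + O$
$U{\left(Y \right)} = 1$
$b = -7$ ($b = 4 - \left(7 + 4\right) = 4 - 11 = -7$)
$U{\left(11 \right)} b + 34 = 1 \left(-7\right) + 34 = -7 + 34 = 27$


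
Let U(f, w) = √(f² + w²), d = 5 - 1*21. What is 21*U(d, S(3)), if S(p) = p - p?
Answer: 336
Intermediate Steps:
S(p) = 0
d = -16 (d = 5 - 21 = -16)
21*U(d, S(3)) = 21*√((-16)² + 0²) = 21*√(256 + 0) = 21*√256 = 21*16 = 336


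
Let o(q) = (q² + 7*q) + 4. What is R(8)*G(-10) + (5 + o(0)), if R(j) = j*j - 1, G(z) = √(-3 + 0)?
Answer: 9 + 63*I*√3 ≈ 9.0 + 109.12*I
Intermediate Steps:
G(z) = I*√3 (G(z) = √(-3) = I*√3)
R(j) = -1 + j² (R(j) = j² - 1 = -1 + j²)
o(q) = 4 + q² + 7*q
R(8)*G(-10) + (5 + o(0)) = (-1 + 8²)*(I*√3) + (5 + (4 + 0² + 7*0)) = (-1 + 64)*(I*√3) + (5 + (4 + 0 + 0)) = 63*(I*√3) + (5 + 4) = 63*I*√3 + 9 = 9 + 63*I*√3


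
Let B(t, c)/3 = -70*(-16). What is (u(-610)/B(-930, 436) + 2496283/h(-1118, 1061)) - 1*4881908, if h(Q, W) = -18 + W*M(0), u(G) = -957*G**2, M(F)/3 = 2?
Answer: -443248816879/88872 ≈ -4.9875e+6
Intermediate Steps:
M(F) = 6 (M(F) = 3*2 = 6)
B(t, c) = 3360 (B(t, c) = 3*(-70*(-16)) = 3*1120 = 3360)
h(Q, W) = -18 + 6*W (h(Q, W) = -18 + W*6 = -18 + 6*W)
(u(-610)/B(-930, 436) + 2496283/h(-1118, 1061)) - 1*4881908 = (-957*(-610)**2/3360 + 2496283/(-18 + 6*1061)) - 1*4881908 = (-957*372100*(1/3360) + 2496283/(-18 + 6366)) - 4881908 = (-356099700*1/3360 + 2496283/6348) - 4881908 = (-5934995/56 + 2496283*(1/6348)) - 4881908 = (-5934995/56 + 2496283/6348) - 4881908 = -9383889103/88872 - 4881908 = -443248816879/88872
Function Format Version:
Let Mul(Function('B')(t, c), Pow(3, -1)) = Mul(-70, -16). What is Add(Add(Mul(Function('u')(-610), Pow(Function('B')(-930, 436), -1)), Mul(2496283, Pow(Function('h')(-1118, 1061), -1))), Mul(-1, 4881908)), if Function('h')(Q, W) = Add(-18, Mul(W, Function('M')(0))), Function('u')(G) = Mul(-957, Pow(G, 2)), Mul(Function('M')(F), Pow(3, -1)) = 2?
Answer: Rational(-443248816879, 88872) ≈ -4.9875e+6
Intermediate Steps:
Function('M')(F) = 6 (Function('M')(F) = Mul(3, 2) = 6)
Function('B')(t, c) = 3360 (Function('B')(t, c) = Mul(3, Mul(-70, -16)) = Mul(3, 1120) = 3360)
Function('h')(Q, W) = Add(-18, Mul(6, W)) (Function('h')(Q, W) = Add(-18, Mul(W, 6)) = Add(-18, Mul(6, W)))
Add(Add(Mul(Function('u')(-610), Pow(Function('B')(-930, 436), -1)), Mul(2496283, Pow(Function('h')(-1118, 1061), -1))), Mul(-1, 4881908)) = Add(Add(Mul(Mul(-957, Pow(-610, 2)), Pow(3360, -1)), Mul(2496283, Pow(Add(-18, Mul(6, 1061)), -1))), Mul(-1, 4881908)) = Add(Add(Mul(Mul(-957, 372100), Rational(1, 3360)), Mul(2496283, Pow(Add(-18, 6366), -1))), -4881908) = Add(Add(Mul(-356099700, Rational(1, 3360)), Mul(2496283, Pow(6348, -1))), -4881908) = Add(Add(Rational(-5934995, 56), Mul(2496283, Rational(1, 6348))), -4881908) = Add(Add(Rational(-5934995, 56), Rational(2496283, 6348)), -4881908) = Add(Rational(-9383889103, 88872), -4881908) = Rational(-443248816879, 88872)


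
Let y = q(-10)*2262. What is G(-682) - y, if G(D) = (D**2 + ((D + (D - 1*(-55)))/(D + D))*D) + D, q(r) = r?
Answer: 972815/2 ≈ 4.8641e+5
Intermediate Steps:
G(D) = 55/2 + D**2 + 2*D (G(D) = (D**2 + ((D + (D + 55))/((2*D)))*D) + D = (D**2 + ((D + (55 + D))*(1/(2*D)))*D) + D = (D**2 + ((55 + 2*D)*(1/(2*D)))*D) + D = (D**2 + ((55 + 2*D)/(2*D))*D) + D = (D**2 + (55/2 + D)) + D = (55/2 + D + D**2) + D = 55/2 + D**2 + 2*D)
y = -22620 (y = -10*2262 = -22620)
G(-682) - y = (55/2 + (-682)**2 + 2*(-682)) - 1*(-22620) = (55/2 + 465124 - 1364) + 22620 = 927575/2 + 22620 = 972815/2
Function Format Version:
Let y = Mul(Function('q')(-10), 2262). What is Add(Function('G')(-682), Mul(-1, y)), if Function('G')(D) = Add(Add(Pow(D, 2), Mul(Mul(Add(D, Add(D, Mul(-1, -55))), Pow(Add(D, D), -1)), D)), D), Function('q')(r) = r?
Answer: Rational(972815, 2) ≈ 4.8641e+5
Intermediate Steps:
Function('G')(D) = Add(Rational(55, 2), Pow(D, 2), Mul(2, D)) (Function('G')(D) = Add(Add(Pow(D, 2), Mul(Mul(Add(D, Add(D, 55)), Pow(Mul(2, D), -1)), D)), D) = Add(Add(Pow(D, 2), Mul(Mul(Add(D, Add(55, D)), Mul(Rational(1, 2), Pow(D, -1))), D)), D) = Add(Add(Pow(D, 2), Mul(Mul(Add(55, Mul(2, D)), Mul(Rational(1, 2), Pow(D, -1))), D)), D) = Add(Add(Pow(D, 2), Mul(Mul(Rational(1, 2), Pow(D, -1), Add(55, Mul(2, D))), D)), D) = Add(Add(Pow(D, 2), Add(Rational(55, 2), D)), D) = Add(Add(Rational(55, 2), D, Pow(D, 2)), D) = Add(Rational(55, 2), Pow(D, 2), Mul(2, D)))
y = -22620 (y = Mul(-10, 2262) = -22620)
Add(Function('G')(-682), Mul(-1, y)) = Add(Add(Rational(55, 2), Pow(-682, 2), Mul(2, -682)), Mul(-1, -22620)) = Add(Add(Rational(55, 2), 465124, -1364), 22620) = Add(Rational(927575, 2), 22620) = Rational(972815, 2)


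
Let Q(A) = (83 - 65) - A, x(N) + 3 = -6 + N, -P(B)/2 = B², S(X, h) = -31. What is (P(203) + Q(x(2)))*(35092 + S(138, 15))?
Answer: -2888780973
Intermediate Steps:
P(B) = -2*B²
x(N) = -9 + N (x(N) = -3 + (-6 + N) = -9 + N)
Q(A) = 18 - A
(P(203) + Q(x(2)))*(35092 + S(138, 15)) = (-2*203² + (18 - (-9 + 2)))*(35092 - 31) = (-2*41209 + (18 - 1*(-7)))*35061 = (-82418 + (18 + 7))*35061 = (-82418 + 25)*35061 = -82393*35061 = -2888780973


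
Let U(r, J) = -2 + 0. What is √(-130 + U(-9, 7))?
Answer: 2*I*√33 ≈ 11.489*I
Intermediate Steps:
U(r, J) = -2
√(-130 + U(-9, 7)) = √(-130 - 2) = √(-132) = 2*I*√33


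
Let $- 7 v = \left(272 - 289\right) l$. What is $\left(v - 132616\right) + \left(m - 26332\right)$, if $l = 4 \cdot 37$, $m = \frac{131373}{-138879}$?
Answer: $- \frac{17130363899}{108017} \approx -1.5859 \cdot 10^{5}$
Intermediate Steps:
$m = - \frac{14597}{15431}$ ($m = 131373 \left(- \frac{1}{138879}\right) = - \frac{14597}{15431} \approx -0.94595$)
$l = 148$
$v = \frac{2516}{7}$ ($v = - \frac{\left(272 - 289\right) 148}{7} = - \frac{\left(-17\right) 148}{7} = \left(- \frac{1}{7}\right) \left(-2516\right) = \frac{2516}{7} \approx 359.43$)
$\left(v - 132616\right) + \left(m - 26332\right) = \left(\frac{2516}{7} - 132616\right) - \frac{406343689}{15431} = - \frac{925796}{7} - \frac{406343689}{15431} = - \frac{17130363899}{108017}$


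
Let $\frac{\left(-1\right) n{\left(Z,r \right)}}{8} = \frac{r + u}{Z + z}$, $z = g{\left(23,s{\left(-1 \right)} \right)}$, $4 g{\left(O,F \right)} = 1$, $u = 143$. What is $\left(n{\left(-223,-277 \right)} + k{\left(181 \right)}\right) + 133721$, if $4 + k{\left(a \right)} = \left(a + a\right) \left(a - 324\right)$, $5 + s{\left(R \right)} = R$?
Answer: $\frac{73014053}{891} \approx 81946.0$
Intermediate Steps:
$s{\left(R \right)} = -5 + R$
$g{\left(O,F \right)} = \frac{1}{4}$ ($g{\left(O,F \right)} = \frac{1}{4} \cdot 1 = \frac{1}{4}$)
$z = \frac{1}{4} \approx 0.25$
$k{\left(a \right)} = -4 + 2 a \left(-324 + a\right)$ ($k{\left(a \right)} = -4 + \left(a + a\right) \left(a - 324\right) = -4 + 2 a \left(-324 + a\right)$)
$n{\left(Z,r \right)} = - \frac{8 \left(143 + r\right)}{\frac{1}{4} + Z}$ ($n{\left(Z,r \right)} = - 8 \frac{r + 143}{Z + \frac{1}{4}} = - 8 \frac{143 + r}{\frac{1}{4} + Z} = - \frac{8 \left(143 + r\right)}{\frac{1}{4} + Z}$)
$\left(n{\left(-223,-277 \right)} + k{\left(181 \right)}\right) + 133721 = \left(\frac{32 \left(-143 - -277\right)}{1 + 4 \left(-223\right)} - \left(117292 - 65522\right)\right) + 133721 = \left(\frac{32 \left(-143 + 277\right)}{1 - 892} - 51770\right) + 133721 = \left(32 \frac{1}{-891} \cdot 134 - 51770\right) + 133721 = \left(32 \left(- \frac{1}{891}\right) 134 - 51770\right) + 133721 = \left(- \frac{4288}{891} - 51770\right) + 133721 = - \frac{46131358}{891} + 133721 = \frac{73014053}{891}$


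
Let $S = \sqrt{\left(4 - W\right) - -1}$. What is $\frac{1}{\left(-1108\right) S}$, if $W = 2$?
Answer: $- \frac{\sqrt{3}}{3324} \approx -0.00052107$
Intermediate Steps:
$S = \sqrt{3}$ ($S = \sqrt{\left(4 - 2\right) - -1} = \sqrt{\left(4 - 2\right) + \left(-4 + 5\right)} = \sqrt{2 + 1} = \sqrt{3} \approx 1.732$)
$\frac{1}{\left(-1108\right) S} = \frac{1}{\left(-1108\right) \sqrt{3}} = - \frac{\sqrt{3}}{3324}$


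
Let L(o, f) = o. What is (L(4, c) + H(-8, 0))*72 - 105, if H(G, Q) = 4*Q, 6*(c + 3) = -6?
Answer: 183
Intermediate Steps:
c = -4 (c = -3 + (⅙)*(-6) = -3 - 1 = -4)
(L(4, c) + H(-8, 0))*72 - 105 = (4 + 4*0)*72 - 105 = (4 + 0)*72 - 105 = 4*72 - 105 = 288 - 105 = 183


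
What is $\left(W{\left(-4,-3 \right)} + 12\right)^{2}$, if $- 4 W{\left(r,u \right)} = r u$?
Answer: $81$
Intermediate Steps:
$W{\left(r,u \right)} = - \frac{r u}{4}$
$\left(W{\left(-4,-3 \right)} + 12\right)^{2} = \left(\left(- \frac{1}{4}\right) \left(-4\right) \left(-3\right) + 12\right)^{2} = \left(-3 + 12\right)^{2} = 9^{2} = 81$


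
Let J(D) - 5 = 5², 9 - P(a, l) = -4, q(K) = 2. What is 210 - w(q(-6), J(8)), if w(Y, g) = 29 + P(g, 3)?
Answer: 168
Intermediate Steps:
P(a, l) = 13 (P(a, l) = 9 - 1*(-4) = 9 + 4 = 13)
J(D) = 30 (J(D) = 5 + 5² = 5 + 25 = 30)
w(Y, g) = 42 (w(Y, g) = 29 + 13 = 42)
210 - w(q(-6), J(8)) = 210 - 1*42 = 210 - 42 = 168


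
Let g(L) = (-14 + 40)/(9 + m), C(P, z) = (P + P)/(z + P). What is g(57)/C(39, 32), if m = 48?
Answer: 71/171 ≈ 0.41520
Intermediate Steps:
C(P, z) = 2*P/(P + z) (C(P, z) = (2*P)/(P + z) = 2*P/(P + z))
g(L) = 26/57 (g(L) = (-14 + 40)/(9 + 48) = 26/57)
g(57)/C(39, 32) = 26/(57*((2*39/(39 + 32)))) = 26/(57*((2*39/71))) = 26/(57*((2*39*(1/71)))) = 26/(57*(78/71)) = (26/57)*(71/78) = 71/171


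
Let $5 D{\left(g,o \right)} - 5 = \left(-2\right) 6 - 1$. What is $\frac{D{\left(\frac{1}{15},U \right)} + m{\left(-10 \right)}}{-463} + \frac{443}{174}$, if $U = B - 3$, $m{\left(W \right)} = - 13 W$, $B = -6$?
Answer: $\frac{913837}{402810} \approx 2.2687$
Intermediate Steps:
$U = -9$ ($U = -6 - 3 = -9$)
$D{\left(g,o \right)} = - \frac{8}{5}$ ($D{\left(g,o \right)} = 1 + \frac{\left(-2\right) 6 - 1}{5} = 1 + \frac{-12 - 1}{5} = 1 + \frac{1}{5} \left(-13\right) = 1 - \frac{13}{5} = - \frac{8}{5}$)
$\frac{D{\left(\frac{1}{15},U \right)} + m{\left(-10 \right)}}{-463} + \frac{443}{174} = \frac{- \frac{8}{5} - -130}{-463} + \frac{443}{174} = \left(- \frac{8}{5} + 130\right) \left(- \frac{1}{463}\right) + 443 \cdot \frac{1}{174} = \frac{642}{5} \left(- \frac{1}{463}\right) + \frac{443}{174} = - \frac{642}{2315} + \frac{443}{174} = \frac{913837}{402810}$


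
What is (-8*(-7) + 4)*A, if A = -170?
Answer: -10200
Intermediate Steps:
(-8*(-7) + 4)*A = (-8*(-7) + 4)*(-170) = (56 + 4)*(-170) = 60*(-170) = -10200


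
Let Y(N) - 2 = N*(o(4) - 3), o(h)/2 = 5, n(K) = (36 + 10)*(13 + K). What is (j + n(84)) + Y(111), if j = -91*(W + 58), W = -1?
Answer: 54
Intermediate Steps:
n(K) = 598 + 46*K (n(K) = 46*(13 + K) = 598 + 46*K)
j = -5187 (j = -91*(-1 + 58) = -91*57 = -5187)
o(h) = 10 (o(h) = 2*5 = 10)
Y(N) = 2 + 7*N (Y(N) = 2 + N*(10 - 3) = 2 + N*7 = 2 + 7*N)
(j + n(84)) + Y(111) = (-5187 + (598 + 46*84)) + (2 + 7*111) = (-5187 + (598 + 3864)) + (2 + 777) = (-5187 + 4462) + 779 = -725 + 779 = 54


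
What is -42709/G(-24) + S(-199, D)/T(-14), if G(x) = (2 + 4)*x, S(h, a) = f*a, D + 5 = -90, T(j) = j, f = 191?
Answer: 1605403/1008 ≈ 1592.7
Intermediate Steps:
D = -95 (D = -5 - 90 = -95)
S(h, a) = 191*a
G(x) = 6*x
-42709/G(-24) + S(-199, D)/T(-14) = -42709/(6*(-24)) + (191*(-95))/(-14) = -42709/(-144) - 18145*(-1/14) = -42709*(-1/144) + 18145/14 = 42709/144 + 18145/14 = 1605403/1008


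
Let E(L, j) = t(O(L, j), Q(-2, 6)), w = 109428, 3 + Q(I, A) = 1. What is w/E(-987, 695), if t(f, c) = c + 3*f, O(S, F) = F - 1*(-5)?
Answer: 54714/1049 ≈ 52.158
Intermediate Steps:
O(S, F) = 5 + F (O(S, F) = F + 5 = 5 + F)
Q(I, A) = -2 (Q(I, A) = -3 + 1 = -2)
E(L, j) = 13 + 3*j (E(L, j) = -2 + 3*(5 + j) = -2 + (15 + 3*j) = 13 + 3*j)
w/E(-987, 695) = 109428/(13 + 3*695) = 109428/(13 + 2085) = 109428/2098 = 109428*(1/2098) = 54714/1049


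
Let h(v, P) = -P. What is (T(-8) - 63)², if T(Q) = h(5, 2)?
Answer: 4225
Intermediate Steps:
T(Q) = -2 (T(Q) = -1*2 = -2)
(T(-8) - 63)² = (-2 - 63)² = (-65)² = 4225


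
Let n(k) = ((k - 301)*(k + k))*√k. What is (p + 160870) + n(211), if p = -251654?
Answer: -90784 - 37980*√211 ≈ -6.4248e+5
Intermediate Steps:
n(k) = 2*k^(3/2)*(-301 + k) (n(k) = ((-301 + k)*(2*k))*√k = (2*k*(-301 + k))*√k = 2*k^(3/2)*(-301 + k))
(p + 160870) + n(211) = (-251654 + 160870) + 2*211^(3/2)*(-301 + 211) = -90784 + 2*(211*√211)*(-90) = -90784 - 37980*√211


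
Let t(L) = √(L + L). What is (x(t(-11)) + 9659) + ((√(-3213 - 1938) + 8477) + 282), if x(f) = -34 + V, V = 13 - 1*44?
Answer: 18353 + I*√5151 ≈ 18353.0 + 71.771*I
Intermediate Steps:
V = -31 (V = 13 - 44 = -31)
t(L) = √2*√L (t(L) = √(2*L) = √2*√L)
x(f) = -65 (x(f) = -34 - 31 = -65)
(x(t(-11)) + 9659) + ((√(-3213 - 1938) + 8477) + 282) = (-65 + 9659) + ((√(-3213 - 1938) + 8477) + 282) = 9594 + ((√(-5151) + 8477) + 282) = 9594 + ((I*√5151 + 8477) + 282) = 9594 + ((8477 + I*√5151) + 282) = 9594 + (8759 + I*√5151) = 18353 + I*√5151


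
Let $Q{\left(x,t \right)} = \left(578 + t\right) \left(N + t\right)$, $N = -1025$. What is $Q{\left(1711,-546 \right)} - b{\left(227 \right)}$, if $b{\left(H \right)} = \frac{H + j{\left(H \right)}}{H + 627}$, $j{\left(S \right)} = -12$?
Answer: $- \frac{42932503}{854} \approx -50272.0$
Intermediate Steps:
$b{\left(H \right)} = \frac{-12 + H}{627 + H}$ ($b{\left(H \right)} = \frac{H - 12}{H + 627} = \frac{-12 + H}{627 + H}$)
$Q{\left(x,t \right)} = \left(-1025 + t\right) \left(578 + t\right)$ ($Q{\left(x,t \right)} = \left(578 + t\right) \left(-1025 + t\right) = \left(-1025 + t\right) \left(578 + t\right)$)
$Q{\left(1711,-546 \right)} - b{\left(227 \right)} = \left(-592450 + \left(-546\right)^{2} - -244062\right) - \frac{-12 + 227}{627 + 227} = \left(-592450 + 298116 + 244062\right) - \frac{1}{854} \cdot 215 = -50272 - \frac{1}{854} \cdot 215 = -50272 - \frac{215}{854} = - \frac{42932503}{854}$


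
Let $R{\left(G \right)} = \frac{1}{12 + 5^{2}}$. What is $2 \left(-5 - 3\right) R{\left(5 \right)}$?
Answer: $- \frac{16}{37} \approx -0.43243$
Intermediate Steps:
$R{\left(G \right)} = \frac{1}{37}$ ($R{\left(G \right)} = \frac{1}{12 + 25} = \frac{1}{37}$)
$2 \left(-5 - 3\right) R{\left(5 \right)} = 2 \left(-5 - 3\right) \frac{1}{37} = 2 \left(-8\right) \frac{1}{37} = \left(-16\right) \frac{1}{37} = - \frac{16}{37}$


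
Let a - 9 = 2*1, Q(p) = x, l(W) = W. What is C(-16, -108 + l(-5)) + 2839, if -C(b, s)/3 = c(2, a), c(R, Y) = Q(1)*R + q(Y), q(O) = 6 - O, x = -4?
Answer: 2878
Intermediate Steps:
Q(p) = -4
a = 11 (a = 9 + 2*1 = 9 + 2 = 11)
c(R, Y) = 6 - Y - 4*R (c(R, Y) = -4*R + (6 - Y) = 6 - Y - 4*R)
C(b, s) = 39 (C(b, s) = -3*(6 - 1*11 - 4*2) = -3*(6 - 11 - 8) = -3*(-13) = 39)
C(-16, -108 + l(-5)) + 2839 = 39 + 2839 = 2878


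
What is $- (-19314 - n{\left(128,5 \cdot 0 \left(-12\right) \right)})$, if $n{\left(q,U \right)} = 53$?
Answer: $19367$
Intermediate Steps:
$- (-19314 - n{\left(128,5 \cdot 0 \left(-12\right) \right)}) = - (-19314 - 53) = \left(-1\right) \left(-19367\right) = 19367$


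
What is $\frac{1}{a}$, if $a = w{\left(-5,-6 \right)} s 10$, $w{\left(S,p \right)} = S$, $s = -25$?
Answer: $\frac{1}{1250} \approx 0.0008$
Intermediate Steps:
$a = 1250$ ($a = \left(-5\right) \left(-25\right) 10 = 125 \cdot 10 = 1250$)
$\frac{1}{a} = \frac{1}{1250}$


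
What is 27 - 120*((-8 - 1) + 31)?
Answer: -2613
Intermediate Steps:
27 - 120*((-8 - 1) + 31) = 27 - 120*(-9 + 31) = 27 - 120*22 = 27 - 2640 = -2613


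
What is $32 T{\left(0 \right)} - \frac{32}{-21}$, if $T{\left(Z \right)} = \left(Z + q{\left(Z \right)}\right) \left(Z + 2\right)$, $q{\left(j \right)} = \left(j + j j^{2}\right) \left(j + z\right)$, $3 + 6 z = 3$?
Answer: $\frac{32}{21} \approx 1.5238$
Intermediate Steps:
$z = 0$ ($z = - \frac{1}{2} + \frac{1}{6} \cdot 3 = - \frac{1}{2} + \frac{1}{2} = 0$)
$q{\left(j \right)} = j \left(j + j^{3}\right)$ ($q{\left(j \right)} = \left(j + j j^{2}\right) \left(j + 0\right) = \left(j + j^{3}\right) j = j \left(j + j^{3}\right)$)
$T{\left(Z \right)} = \left(2 + Z\right) \left(Z + Z^{2} + Z^{4}\right)$ ($T{\left(Z \right)} = \left(Z + \left(Z^{2} + Z^{4}\right)\right) \left(Z + 2\right) = \left(Z + Z^{2} + Z^{4}\right) \left(2 + Z\right) = \left(2 + Z\right) \left(Z + Z^{2} + Z^{4}\right)$)
$32 T{\left(0 \right)} - \frac{32}{-21} = 32 \cdot 0 \left(2 + 0^{2} + 0^{4} + 2 \cdot 0^{3} + 3 \cdot 0\right) - \frac{32}{-21} = 32 \cdot 0 \left(2 + 0 + 0 + 2 \cdot 0 + 0\right) - - \frac{32}{21} = 32 \cdot 0 \left(2 + 0 + 0 + 0 + 0\right) + \frac{32}{21} = 32 \cdot 0 \cdot 2 + \frac{32}{21} = 32 \cdot 0 + \frac{32}{21} = 0 + \frac{32}{21} = \frac{32}{21}$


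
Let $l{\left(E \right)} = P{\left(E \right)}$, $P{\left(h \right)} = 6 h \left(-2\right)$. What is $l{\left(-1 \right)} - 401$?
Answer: $-389$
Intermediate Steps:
$P{\left(h \right)} = - 12 h$
$l{\left(E \right)} = - 12 E$
$l{\left(-1 \right)} - 401 = \left(-12\right) \left(-1\right) - 401 = 12 - 401 = -389$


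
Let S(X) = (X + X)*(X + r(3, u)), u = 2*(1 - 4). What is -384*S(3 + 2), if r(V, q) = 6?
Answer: -42240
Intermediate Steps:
u = -6 (u = 2*(-3) = -6)
S(X) = 2*X*(6 + X) (S(X) = (X + X)*(X + 6) = (2*X)*(6 + X) = 2*X*(6 + X))
-384*S(3 + 2) = -768*(3 + 2)*(6 + (3 + 2)) = -768*5*(6 + 5) = -768*5*11 = -384*110 = -42240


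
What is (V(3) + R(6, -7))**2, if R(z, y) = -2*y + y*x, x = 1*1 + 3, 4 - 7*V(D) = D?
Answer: 9409/49 ≈ 192.02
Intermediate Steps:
V(D) = 4/7 - D/7
x = 4 (x = 1 + 3 = 4)
R(z, y) = 2*y (R(z, y) = -2*y + y*4 = -2*y + 4*y = 2*y)
(V(3) + R(6, -7))**2 = ((4/7 - 1/7*3) + 2*(-7))**2 = ((4/7 - 3/7) - 14)**2 = (1/7 - 14)**2 = (-97/7)**2 = 9409/49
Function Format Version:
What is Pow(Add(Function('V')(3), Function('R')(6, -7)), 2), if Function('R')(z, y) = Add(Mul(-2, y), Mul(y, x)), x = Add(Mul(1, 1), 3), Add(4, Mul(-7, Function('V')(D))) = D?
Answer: Rational(9409, 49) ≈ 192.02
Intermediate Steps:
Function('V')(D) = Add(Rational(4, 7), Mul(Rational(-1, 7), D))
x = 4 (x = Add(1, 3) = 4)
Function('R')(z, y) = Mul(2, y) (Function('R')(z, y) = Add(Mul(-2, y), Mul(y, 4)) = Add(Mul(-2, y), Mul(4, y)) = Mul(2, y))
Pow(Add(Function('V')(3), Function('R')(6, -7)), 2) = Pow(Add(Add(Rational(4, 7), Mul(Rational(-1, 7), 3)), Mul(2, -7)), 2) = Pow(Add(Add(Rational(4, 7), Rational(-3, 7)), -14), 2) = Pow(Add(Rational(1, 7), -14), 2) = Pow(Rational(-97, 7), 2) = Rational(9409, 49)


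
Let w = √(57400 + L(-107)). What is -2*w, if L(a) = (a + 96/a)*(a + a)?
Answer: -2*√80490 ≈ -567.42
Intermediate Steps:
L(a) = 2*a*(a + 96/a) (L(a) = (a + 96/a)*(2*a) = 2*a*(a + 96/a))
w = √80490 (w = √(57400 + (192 + 2*(-107)²)) = √(57400 + (192 + 2*11449)) = √(57400 + (192 + 22898)) = √(57400 + 23090) = √80490 ≈ 283.71)
-2*w = -2*√80490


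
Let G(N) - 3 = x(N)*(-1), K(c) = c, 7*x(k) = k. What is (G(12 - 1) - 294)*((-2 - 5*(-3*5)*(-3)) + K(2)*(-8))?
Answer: 497664/7 ≈ 71095.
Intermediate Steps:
x(k) = k/7
G(N) = 3 - N/7 (G(N) = 3 + (N/7)*(-1) = 3 - N/7)
(G(12 - 1) - 294)*((-2 - 5*(-3*5)*(-3)) + K(2)*(-8)) = ((3 - (12 - 1)/7) - 294)*((-2 - 5*(-3*5)*(-3)) + 2*(-8)) = ((3 - ⅐*11) - 294)*((-2 - (-75)*(-3)) - 16) = ((3 - 11/7) - 294)*((-2 - 5*45) - 16) = (10/7 - 294)*((-2 - 225) - 16) = -2048*(-227 - 16)/7 = -2048/7*(-243) = 497664/7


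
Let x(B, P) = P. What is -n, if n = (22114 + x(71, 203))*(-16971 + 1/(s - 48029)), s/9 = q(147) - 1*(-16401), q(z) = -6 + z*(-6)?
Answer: 34688204597199/91588 ≈ 3.7874e+8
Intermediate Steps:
q(z) = -6 - 6*z
s = 139617 (s = 9*((-6 - 6*147) - 1*(-16401)) = 9*((-6 - 882) + 16401) = 9*(-888 + 16401) = 9*15513 = 139617)
n = -34688204597199/91588 (n = (22114 + 203)*(-16971 + 1/(139617 - 48029)) = 22317*(-16971 + 1/91588) = 22317*(-1554339947/91588) = -34688204597199/91588 ≈ -3.7874e+8)
-n = -1*(-34688204597199/91588) = 34688204597199/91588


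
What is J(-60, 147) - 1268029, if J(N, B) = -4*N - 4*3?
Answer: -1267801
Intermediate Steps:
J(N, B) = -12 - 4*N (J(N, B) = -4*N - 12 = -12 - 4*N)
J(-60, 147) - 1268029 = (-12 - 4*(-60)) - 1268029 = (-12 + 240) - 1268029 = 228 - 1268029 = -1267801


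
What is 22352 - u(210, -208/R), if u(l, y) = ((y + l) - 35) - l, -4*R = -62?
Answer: 694413/31 ≈ 22400.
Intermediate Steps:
R = 31/2 (R = -¼*(-62) = 31/2 ≈ 15.500)
u(l, y) = -35 + y (u(l, y) = ((l + y) - 35) - l = (-35 + l + y) - l = -35 + y)
22352 - u(210, -208/R) = 22352 - (-35 - 208/31/2) = 22352 - (-35 - 208*2/31) = 22352 - (-35 - 416/31) = 22352 - 1*(-1501/31) = 22352 + 1501/31 = 694413/31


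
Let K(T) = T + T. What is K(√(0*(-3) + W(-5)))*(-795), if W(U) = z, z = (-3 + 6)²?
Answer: -4770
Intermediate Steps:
z = 9 (z = 3² = 9)
W(U) = 9
K(T) = 2*T
K(√(0*(-3) + W(-5)))*(-795) = (2*√(0*(-3) + 9))*(-795) = (2*√(0 + 9))*(-795) = (2*√9)*(-795) = (2*3)*(-795) = 6*(-795) = -4770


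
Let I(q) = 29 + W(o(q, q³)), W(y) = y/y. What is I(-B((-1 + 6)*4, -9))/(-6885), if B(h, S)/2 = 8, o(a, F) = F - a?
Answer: -2/459 ≈ -0.0043573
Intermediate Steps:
W(y) = 1
B(h, S) = 16 (B(h, S) = 2*8 = 16)
I(q) = 30 (I(q) = 29 + 1 = 30)
I(-B((-1 + 6)*4, -9))/(-6885) = 30/(-6885) = 30*(-1/6885) = -2/459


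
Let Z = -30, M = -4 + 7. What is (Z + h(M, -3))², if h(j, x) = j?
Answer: 729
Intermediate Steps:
M = 3
(Z + h(M, -3))² = (-30 + 3)² = (-27)² = 729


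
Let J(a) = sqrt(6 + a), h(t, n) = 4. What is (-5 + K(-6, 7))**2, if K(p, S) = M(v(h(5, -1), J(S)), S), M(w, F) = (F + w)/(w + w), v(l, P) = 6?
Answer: 2209/144 ≈ 15.340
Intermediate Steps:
M(w, F) = (F + w)/(2*w) (M(w, F) = (F + w)/((2*w)) = (F + w)*(1/(2*w)) = (F + w)/(2*w))
K(p, S) = 1/2 + S/12 (K(p, S) = (1/2)*(S + 6)/6 = (1/2)*(1/6)*(6 + S) = 1/2 + S/12)
(-5 + K(-6, 7))**2 = (-5 + (1/2 + (1/12)*7))**2 = (-5 + (1/2 + 7/12))**2 = (-5 + 13/12)**2 = (-47/12)**2 = 2209/144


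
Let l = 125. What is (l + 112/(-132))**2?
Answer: 16785409/1089 ≈ 15414.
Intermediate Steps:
(l + 112/(-132))**2 = (125 + 112/(-132))**2 = (125 + 112*(-1/132))**2 = (125 - 28/33)**2 = (4097/33)**2 = 16785409/1089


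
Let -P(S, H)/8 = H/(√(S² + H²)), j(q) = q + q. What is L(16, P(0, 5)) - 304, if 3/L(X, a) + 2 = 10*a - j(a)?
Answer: -6689/22 ≈ -304.05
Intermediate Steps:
j(q) = 2*q
P(S, H) = -8*H/√(H² + S²) (P(S, H) = -8*H/(√(S² + H²)) = -8*H/(√(H² + S²)) = -8*H/√(H² + S²))
L(X, a) = 3/(-2 + 8*a) (L(X, a) = 3/(-2 + (10*a - 2*a)) = 3/(-2 + 8*a))
L(16, P(0, 5)) - 304 = 3/(2*(-1 + 4*(-8*5/√(5² + 0²)))) - 304 = 3/(2*(-1 + 4*(-8*5/√(25 + 0)))) - 304 = 3/(2*(-1 + 4*(-8*5/√25))) - 304 = 3/(2*(-1 + 4*(-8*5*⅕))) - 304 = 3/(2*(-1 + 4*(-8))) - 304 = 3/(2*(-1 - 32)) - 304 = (3/2)/(-33) - 304 = (3/2)*(-1/33) - 304 = -1/22 - 304 = -6689/22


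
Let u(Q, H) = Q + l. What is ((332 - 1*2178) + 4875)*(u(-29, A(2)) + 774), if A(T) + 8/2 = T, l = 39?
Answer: 2374736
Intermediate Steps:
A(T) = -4 + T
u(Q, H) = 39 + Q (u(Q, H) = Q + 39 = 39 + Q)
((332 - 1*2178) + 4875)*(u(-29, A(2)) + 774) = ((332 - 1*2178) + 4875)*((39 - 29) + 774) = ((332 - 2178) + 4875)*(10 + 774) = (-1846 + 4875)*784 = 3029*784 = 2374736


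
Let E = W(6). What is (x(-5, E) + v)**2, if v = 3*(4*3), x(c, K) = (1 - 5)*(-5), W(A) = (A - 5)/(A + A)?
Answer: 3136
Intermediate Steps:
W(A) = (-5 + A)/(2*A) (W(A) = (-5 + A)/((2*A)) = (-5 + A)*(1/(2*A)) = (-5 + A)/(2*A))
E = 1/12 (E = (1/2)*(-5 + 6)/6 = (1/2)*(1/6)*1 = 1/12 ≈ 0.083333)
x(c, K) = 20 (x(c, K) = -4*(-5) = 20)
v = 36 (v = 3*12 = 36)
(x(-5, E) + v)**2 = (20 + 36)**2 = 56**2 = 3136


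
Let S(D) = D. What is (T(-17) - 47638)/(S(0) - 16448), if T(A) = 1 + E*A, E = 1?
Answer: 23827/8224 ≈ 2.8973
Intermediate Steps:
T(A) = 1 + A (T(A) = 1 + 1*A = 1 + A)
(T(-17) - 47638)/(S(0) - 16448) = ((1 - 17) - 47638)/(0 - 16448) = (-16 - 47638)/(-16448) = -47654*(-1/16448) = 23827/8224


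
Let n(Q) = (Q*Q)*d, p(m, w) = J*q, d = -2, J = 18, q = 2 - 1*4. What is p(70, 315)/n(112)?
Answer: 9/6272 ≈ 0.0014349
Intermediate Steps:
q = -2 (q = 2 - 4 = -2)
p(m, w) = -36 (p(m, w) = 18*(-2) = -36)
n(Q) = -2*Q² (n(Q) = (Q*Q)*(-2) = Q²*(-2) = -2*Q²)
p(70, 315)/n(112) = -36/((-2*112²)) = -36/((-2*12544)) = -36/(-25088) = -36*(-1/25088) = 9/6272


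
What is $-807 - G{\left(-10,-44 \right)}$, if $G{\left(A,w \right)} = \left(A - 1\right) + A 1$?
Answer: $-786$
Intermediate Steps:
$G{\left(A,w \right)} = -1 + 2 A$ ($G{\left(A,w \right)} = \left(-1 + A\right) + A = -1 + 2 A$)
$-807 - G{\left(-10,-44 \right)} = -807 - \left(-1 + 2 \left(-10\right)\right) = -807 - \left(-1 - 20\right) = -807 - -21 = -807 + 21 = -786$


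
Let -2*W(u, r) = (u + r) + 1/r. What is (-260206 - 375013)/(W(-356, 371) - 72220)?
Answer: 235666249/26796403 ≈ 8.7947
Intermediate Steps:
W(u, r) = -r/2 - u/2 - 1/(2*r) (W(u, r) = -((u + r) + 1/r)/2 = -((r + u) + 1/r)/2 = -(r + u + 1/r)/2 = -r/2 - u/2 - 1/(2*r))
(-260206 - 375013)/(W(-356, 371) - 72220) = (-260206 - 375013)/((1/2)*(-1 - 1*371*(371 - 356))/371 - 72220) = -635219/((1/2)*(1/371)*(-1 - 1*371*15) - 72220) = -635219/((1/2)*(1/371)*(-1 - 5565) - 72220) = -635219/((1/2)*(1/371)*(-5566) - 72220) = -635219/(-2783/371 - 72220) = -635219/(-26796403/371) = -635219*(-371/26796403) = 235666249/26796403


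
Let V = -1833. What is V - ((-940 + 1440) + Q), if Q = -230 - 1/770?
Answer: -1619309/770 ≈ -2103.0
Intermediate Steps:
Q = -177101/770 (Q = -230 - 1*1/770 = -230 - 1/770 = -177101/770 ≈ -230.00)
V - ((-940 + 1440) + Q) = -1833 - ((-940 + 1440) - 177101/770) = -1833 - (500 - 177101/770) = -1833 - 1*207899/770 = -1833 - 207899/770 = -1619309/770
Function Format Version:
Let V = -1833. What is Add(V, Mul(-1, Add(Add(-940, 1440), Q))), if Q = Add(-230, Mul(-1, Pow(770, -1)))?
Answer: Rational(-1619309, 770) ≈ -2103.0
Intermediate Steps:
Q = Rational(-177101, 770) (Q = Add(-230, Mul(-1, Rational(1, 770))) = Add(-230, Rational(-1, 770)) = Rational(-177101, 770) ≈ -230.00)
Add(V, Mul(-1, Add(Add(-940, 1440), Q))) = Add(-1833, Mul(-1, Add(Add(-940, 1440), Rational(-177101, 770)))) = Add(-1833, Mul(-1, Add(500, Rational(-177101, 770)))) = Add(-1833, Mul(-1, Rational(207899, 770))) = Add(-1833, Rational(-207899, 770)) = Rational(-1619309, 770)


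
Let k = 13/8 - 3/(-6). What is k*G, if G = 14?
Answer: 119/4 ≈ 29.750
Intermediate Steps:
k = 17/8 (k = 13*(⅛) - 3*(-⅙) = 13/8 + ½ = 17/8 ≈ 2.1250)
k*G = (17/8)*14 = 119/4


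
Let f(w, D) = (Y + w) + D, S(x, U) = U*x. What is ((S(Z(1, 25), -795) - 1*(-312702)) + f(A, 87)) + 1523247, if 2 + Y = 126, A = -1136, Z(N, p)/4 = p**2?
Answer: -152476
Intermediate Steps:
Z(N, p) = 4*p**2
Y = 124 (Y = -2 + 126 = 124)
f(w, D) = 124 + D + w (f(w, D) = (124 + w) + D = 124 + D + w)
((S(Z(1, 25), -795) - 1*(-312702)) + f(A, 87)) + 1523247 = ((-3180*25**2 - 1*(-312702)) + (124 + 87 - 1136)) + 1523247 = ((-3180*625 + 312702) - 925) + 1523247 = ((-795*2500 + 312702) - 925) + 1523247 = ((-1987500 + 312702) - 925) + 1523247 = (-1674798 - 925) + 1523247 = -1675723 + 1523247 = -152476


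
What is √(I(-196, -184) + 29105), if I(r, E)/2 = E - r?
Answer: √29129 ≈ 170.67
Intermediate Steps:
I(r, E) = -2*r + 2*E (I(r, E) = 2*(E - r) = -2*r + 2*E)
√(I(-196, -184) + 29105) = √((-2*(-196) + 2*(-184)) + 29105) = √((392 - 368) + 29105) = √(24 + 29105) = √29129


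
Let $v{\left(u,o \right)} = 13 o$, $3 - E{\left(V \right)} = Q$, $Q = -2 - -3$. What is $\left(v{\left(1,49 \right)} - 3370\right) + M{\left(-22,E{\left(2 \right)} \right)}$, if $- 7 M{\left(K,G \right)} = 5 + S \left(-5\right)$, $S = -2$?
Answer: $- \frac{19146}{7} \approx -2735.1$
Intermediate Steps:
$Q = 1$ ($Q = -2 + 3 = 1$)
$E{\left(V \right)} = 2$ ($E{\left(V \right)} = 3 - 1 = 2$)
$M{\left(K,G \right)} = - \frac{15}{7}$ ($M{\left(K,G \right)} = - \frac{5 - -10}{7} = - \frac{5 + 10}{7} = \left(- \frac{1}{7}\right) 15 = - \frac{15}{7}$)
$\left(v{\left(1,49 \right)} - 3370\right) + M{\left(-22,E{\left(2 \right)} \right)} = \left(13 \cdot 49 - 3370\right) - \frac{15}{7} = \left(637 - 3370\right) - \frac{15}{7} = -2733 - \frac{15}{7} = - \frac{19146}{7}$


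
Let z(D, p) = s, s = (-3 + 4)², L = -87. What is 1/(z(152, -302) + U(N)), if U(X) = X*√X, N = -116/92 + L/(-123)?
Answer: 838561807/980798455 + 1476738*I*√54694/980798455 ≈ 0.85498 + 0.35212*I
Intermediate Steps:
N = -522/943 (N = -116/92 - 87/(-123) = -116*1/92 - 87*(-1/123) = -29/23 + 29/41 = -522/943 ≈ -0.55355)
s = 1 (s = 1² = 1)
U(X) = X^(3/2)
z(D, p) = 1
1/(z(152, -302) + U(N)) = 1/(1 + (-522/943)^(3/2)) = 1/(1 - 1566*I*√54694/889249)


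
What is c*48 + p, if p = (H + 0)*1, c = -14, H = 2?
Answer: -670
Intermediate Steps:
p = 2 (p = (2 + 0)*1 = 2*1 = 2)
c*48 + p = -14*48 + 2 = -672 + 2 = -670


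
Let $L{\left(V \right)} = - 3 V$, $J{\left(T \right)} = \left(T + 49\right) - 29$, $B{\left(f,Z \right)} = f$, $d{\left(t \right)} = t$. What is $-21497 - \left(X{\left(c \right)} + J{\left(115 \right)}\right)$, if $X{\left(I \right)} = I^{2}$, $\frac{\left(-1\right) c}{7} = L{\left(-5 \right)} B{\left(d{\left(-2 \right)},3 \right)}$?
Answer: $-65732$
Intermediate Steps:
$J{\left(T \right)} = 20 + T$ ($J{\left(T \right)} = \left(49 + T\right) - 29 = 20 + T$)
$c = 210$ ($c = - 7 \left(-3\right) \left(-5\right) \left(-2\right) = - 7 \cdot 15 \left(-2\right) = \left(-7\right) \left(-30\right) = 210$)
$-21497 - \left(X{\left(c \right)} + J{\left(115 \right)}\right) = -21497 - \left(210^{2} + \left(20 + 115\right)\right) = -21497 - \left(44100 + 135\right) = -21497 - 44235 = -65732$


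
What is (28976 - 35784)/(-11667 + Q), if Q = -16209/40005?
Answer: 3782695/6482702 ≈ 0.58351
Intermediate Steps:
Q = -1801/4445 (Q = -16209*1/40005 = -1801/4445 ≈ -0.40517)
(28976 - 35784)/(-11667 + Q) = (28976 - 35784)/(-11667 - 1801/4445) = -6808/(-51861616/4445) = -6808*(-4445/51861616) = 3782695/6482702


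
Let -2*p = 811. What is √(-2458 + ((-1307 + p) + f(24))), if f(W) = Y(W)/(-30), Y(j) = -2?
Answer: I*√3753390/30 ≈ 64.579*I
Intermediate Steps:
p = -811/2 (p = -½*811 = -811/2 ≈ -405.50)
f(W) = 1/15 (f(W) = -2/(-30) = -2*(-1/30) = 1/15)
√(-2458 + ((-1307 + p) + f(24))) = √(-2458 + ((-1307 - 811/2) + 1/15)) = √(-2458 + (-3425/2 + 1/15)) = √(-2458 - 51373/30) = √(-125113/30) = I*√3753390/30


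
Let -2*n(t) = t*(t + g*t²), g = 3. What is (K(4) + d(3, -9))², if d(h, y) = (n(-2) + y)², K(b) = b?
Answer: 25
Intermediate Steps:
n(t) = -t*(t + 3*t²)/2
d(h, y) = (10 + y)² (d(h, y) = ((½)*(-2)²*(-1 - 3*(-2)) + y)² = ((½)*4*(-1 + 6) + y)² = ((½)*4*5 + y)² = (10 + y)²)
(K(4) + d(3, -9))² = (4 + (10 - 9)²)² = (4 + 1²)² = (4 + 1)² = 5² = 25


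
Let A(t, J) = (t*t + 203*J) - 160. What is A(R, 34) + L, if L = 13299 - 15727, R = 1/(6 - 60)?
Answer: 12579625/2916 ≈ 4314.0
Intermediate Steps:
R = -1/54 (R = 1/(-54) = -1/54 ≈ -0.018519)
A(t, J) = -160 + t**2 + 203*J (A(t, J) = (t**2 + 203*J) - 160 = -160 + t**2 + 203*J)
L = -2428
A(R, 34) + L = (-160 + (-1/54)**2 + 203*34) - 2428 = (-160 + 1/2916 + 6902) - 2428 = 19659673/2916 - 2428 = 12579625/2916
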